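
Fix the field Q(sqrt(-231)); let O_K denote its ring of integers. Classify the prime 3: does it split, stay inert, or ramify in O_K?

ramified — (3) = 𝔭²

d = -231 ≡ 1 (mod 4), so O_K = ℤ[(1+√-231)/2] and disc(K) = d = -231.
3 divides disc(K) = -231, so 3 ramifies.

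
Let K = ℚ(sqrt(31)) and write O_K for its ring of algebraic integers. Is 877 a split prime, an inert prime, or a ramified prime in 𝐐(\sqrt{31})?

d = 31 ≡ 3 (mod 4), so O_K = ℤ[√31] and disc(K) = 4d = 124.
Since gcd(877, 124) = 1 the prime 877 does not ramify.
Euler's criterion: 31^438 mod 877 = 1. Thus (31|877) = 1.
Legendre symbol 1 ⇒ 877 is split.

877 splits in O_K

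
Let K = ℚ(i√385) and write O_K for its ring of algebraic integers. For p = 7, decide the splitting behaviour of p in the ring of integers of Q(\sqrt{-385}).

ramified

Since -385 ≢ 1 mod 4, the ring of integers is ℤ[√-385] with discriminant 4·(-385) = -1540.
7 divides disc(K) = -1540, so 7 ramifies.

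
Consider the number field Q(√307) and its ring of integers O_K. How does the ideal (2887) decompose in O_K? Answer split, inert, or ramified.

splits completely

d = 307 ≡ 3 (mod 4), so O_K = ℤ[√307] and disc(K) = 4d = 1228.
disc(K) = 1228 is not divisible by 2887; 2887 is unramified.
Euler's criterion: 307^1443 mod 2887 = 1. Thus (307|2887) = 1.
(307/2887) = 1, so 2887 splits.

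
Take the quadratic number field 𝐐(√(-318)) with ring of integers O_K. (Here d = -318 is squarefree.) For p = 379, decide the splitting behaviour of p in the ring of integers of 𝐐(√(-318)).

p splits

Since -318 ≢ 1 mod 4, the ring of integers is ℤ[√-318] with discriminant 4·(-318) = -1272.
379 ∤ -1272, so 379 is unramified.
(-318/379) = 61^189 mod 379 = 1, giving Legendre symbol 1.
d is a quadratic residue mod p, hence 379 splits in O_K.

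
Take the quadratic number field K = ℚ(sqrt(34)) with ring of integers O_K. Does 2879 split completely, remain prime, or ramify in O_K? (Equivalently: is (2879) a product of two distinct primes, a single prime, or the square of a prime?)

Since 34 ≢ 1 mod 4, the ring of integers is ℤ[√34] with discriminant 4·34 = 136.
disc(K) = 136 is not divisible by 2879; 2879 is unramified.
Compute (34/2879) via Euler: 34^((2879-1)/2) mod 2879 = 2878, so (34/2879) = -1.
(34/2879) = -1, so 2879 is inert.

inert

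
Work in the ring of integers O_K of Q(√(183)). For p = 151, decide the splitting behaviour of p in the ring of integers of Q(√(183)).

split

Since 183 ≢ 1 mod 4, the ring of integers is ℤ[√183] with discriminant 4·183 = 732.
Since gcd(151, 732) = 1 the prime 151 does not ramify.
(183/151) = 32^75 mod 151 = 1, giving Legendre symbol 1.
Legendre symbol 1 ⇒ 151 is split.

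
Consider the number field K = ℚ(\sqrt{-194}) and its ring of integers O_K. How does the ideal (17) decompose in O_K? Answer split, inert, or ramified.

inert

Since -194 ≢ 1 mod 4, the ring of integers is ℤ[√-194] with discriminant 4·(-194) = -776.
17 ∤ -776, so 17 is unramified.
Compute (-194/17) via Euler: 10^((17-1)/2) mod 17 = 16, so (-194/17) = -1.
(-194/17) = -1, so 17 is inert.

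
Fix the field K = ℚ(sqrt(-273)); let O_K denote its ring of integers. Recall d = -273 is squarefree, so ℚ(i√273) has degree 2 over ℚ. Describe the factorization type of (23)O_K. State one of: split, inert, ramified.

-273 mod 4 = 3, hence disc K = 4·(-273) = -1092 and O_K = ℤ[√-273].
disc(K) = -1092 is not divisible by 23; 23 is unramified.
Compute (-273/23) via Euler: 3^((23-1)/2) mod 23 = 1, so (-273/23) = 1.
(-273/23) = 1, so 23 splits.

p splits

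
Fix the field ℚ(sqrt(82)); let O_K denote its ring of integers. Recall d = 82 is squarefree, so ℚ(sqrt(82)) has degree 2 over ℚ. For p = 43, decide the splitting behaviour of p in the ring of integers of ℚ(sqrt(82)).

inert — (43) stays prime in O_K

Since 82 ≢ 1 mod 4, the ring of integers is ℤ[√82] with discriminant 4·82 = 328.
disc(K) = 328 is not divisible by 43; 43 is unramified.
Euler's criterion: 82^21 mod 43 = 42. Thus (82|43) = -1.
(82/43) = -1, so 43 is inert.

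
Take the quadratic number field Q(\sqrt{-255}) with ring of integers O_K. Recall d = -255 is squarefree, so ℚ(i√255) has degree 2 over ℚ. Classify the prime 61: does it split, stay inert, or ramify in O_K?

Since -255 ≡ 1 mod 4, the ring of integers is ℤ[(1+√-255)/2] with discriminant -255.
disc(K) = -255 is not divisible by 61; 61 is unramified.
Euler's criterion: (-255)^30 mod 61 = 60. Thus (-255|61) = -1.
d is a non-residue mod p, hence 61 remains inert in O_K.

inert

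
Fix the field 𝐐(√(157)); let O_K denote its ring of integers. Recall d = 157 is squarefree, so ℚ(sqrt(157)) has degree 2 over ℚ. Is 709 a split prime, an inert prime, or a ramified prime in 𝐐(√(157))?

Since 157 ≡ 1 mod 4, the ring of integers is ℤ[(1+√157)/2] with discriminant 157.
Since gcd(709, 157) = 1 the prime 709 does not ramify.
Legendre symbol by Euler's criterion: (157/709) ≡ 157^354 ≡ 1 (mod 709), i.e. (157/709) = 1.
d is a quadratic residue mod p, hence 709 splits in O_K.

split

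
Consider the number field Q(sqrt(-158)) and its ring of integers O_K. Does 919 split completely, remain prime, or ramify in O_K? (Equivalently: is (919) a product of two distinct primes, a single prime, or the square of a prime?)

919 splits in O_K

d = -158 ≡ 2 (mod 4), so O_K = ℤ[√-158] and disc(K) = 4d = -632.
Since gcd(919, -632) = 1 the prime 919 does not ramify.
Euler's criterion: (-158)^459 mod 919 = 1. Thus (-158|919) = 1.
(-158/919) = 1, so 919 splits.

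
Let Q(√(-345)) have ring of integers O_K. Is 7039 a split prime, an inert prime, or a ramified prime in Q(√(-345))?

d = -345 ≡ 3 (mod 4), so O_K = ℤ[√-345] and disc(K) = 4d = -1380.
Since gcd(7039, -1380) = 1 the prime 7039 does not ramify.
Euler's criterion: (-345)^3519 mod 7039 = 7038. Thus (-345|7039) = -1.
(-345/7039) = -1, so 7039 is inert.

inert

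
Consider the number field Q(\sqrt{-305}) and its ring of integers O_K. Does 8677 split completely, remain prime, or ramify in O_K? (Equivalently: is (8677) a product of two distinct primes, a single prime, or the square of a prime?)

d = -305 ≡ 3 (mod 4), so O_K = ℤ[√-305] and disc(K) = 4d = -1220.
disc(K) = -1220 is not divisible by 8677; 8677 is unramified.
Compute (-305/8677) via Euler: 8372^((8677-1)/2) mod 8677 = 8676, so (-305/8677) = -1.
(-305/8677) = -1, so 8677 is inert.

inert — (8677) stays prime in O_K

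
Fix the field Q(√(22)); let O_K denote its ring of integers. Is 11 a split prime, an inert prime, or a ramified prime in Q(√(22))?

Since 22 ≢ 1 mod 4, the ring of integers is ℤ[√22] with discriminant 4·22 = 88.
11 divides disc(K) = 88, so 11 ramifies.

ramified — (11) = 𝔭²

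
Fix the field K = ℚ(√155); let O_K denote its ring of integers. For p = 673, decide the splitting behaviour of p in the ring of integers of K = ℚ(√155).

155 mod 4 = 3, hence disc K = 4·155 = 620 and O_K = ℤ[√155].
673 ∤ 620, so 673 is unramified.
Compute (155/673) via Euler: 155^((673-1)/2) mod 673 = 1, so (155/673) = 1.
d is a quadratic residue mod p, hence 673 splits in O_K.

split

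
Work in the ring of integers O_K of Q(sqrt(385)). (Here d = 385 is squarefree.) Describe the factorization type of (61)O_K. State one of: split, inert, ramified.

p splits

Since 385 ≡ 1 mod 4, the ring of integers is ℤ[(1+√385)/2] with discriminant 385.
61 ∤ 385, so 61 is unramified.
Legendre symbol by Euler's criterion: (385/61) ≡ 385^30 ≡ 1 (mod 61), i.e. (385/61) = 1.
(385/61) = 1, so 61 splits.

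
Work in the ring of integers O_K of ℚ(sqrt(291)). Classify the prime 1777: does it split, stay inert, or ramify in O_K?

Since 291 ≢ 1 mod 4, the ring of integers is ℤ[√291] with discriminant 4·291 = 1164.
1777 ∤ 1164, so 1777 is unramified.
Legendre symbol by Euler's criterion: (291/1777) ≡ 291^888 ≡ 1 (mod 1777), i.e. (291/1777) = 1.
(291/1777) = 1, so 1777 splits.

1777 splits in O_K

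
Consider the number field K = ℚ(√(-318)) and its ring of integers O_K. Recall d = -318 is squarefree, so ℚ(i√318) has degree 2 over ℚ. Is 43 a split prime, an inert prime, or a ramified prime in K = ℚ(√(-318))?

-318 mod 4 = 2, hence disc K = 4·(-318) = -1272 and O_K = ℤ[√-318].
Since gcd(43, -1272) = 1 the prime 43 does not ramify.
Legendre symbol by Euler's criterion: (-318/43) ≡ (-318)^21 ≡ 42 (mod 43), i.e. (-318/43) = -1.
Legendre symbol -1 ⇒ 43 is inert.

inert — (43) stays prime in O_K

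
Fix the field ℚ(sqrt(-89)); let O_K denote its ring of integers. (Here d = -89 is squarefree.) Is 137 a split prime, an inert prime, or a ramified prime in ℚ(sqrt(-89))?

Since -89 ≢ 1 mod 4, the ring of integers is ℤ[√-89] with discriminant 4·(-89) = -356.
disc(K) = -356 is not divisible by 137; 137 is unramified.
Compute (-89/137) via Euler: 48^((137-1)/2) mod 137 = 136, so (-89/137) = -1.
(-89/137) = -1, so 137 is inert.

inert — (137) stays prime in O_K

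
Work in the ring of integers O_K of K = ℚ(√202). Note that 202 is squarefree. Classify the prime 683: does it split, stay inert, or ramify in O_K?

remains prime (inert)

d = 202 ≡ 2 (mod 4), so O_K = ℤ[√202] and disc(K) = 4d = 808.
Since gcd(683, 808) = 1 the prime 683 does not ramify.
Compute (202/683) via Euler: 202^((683-1)/2) mod 683 = 682, so (202/683) = -1.
d is a non-residue mod p, hence 683 remains inert in O_K.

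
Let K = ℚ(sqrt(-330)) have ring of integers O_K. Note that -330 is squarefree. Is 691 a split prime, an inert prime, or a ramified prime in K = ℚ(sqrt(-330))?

Since -330 ≢ 1 mod 4, the ring of integers is ℤ[√-330] with discriminant 4·(-330) = -1320.
691 ∤ -1320, so 691 is unramified.
Legendre symbol by Euler's criterion: (-330/691) ≡ (-330)^345 ≡ 1 (mod 691), i.e. (-330/691) = 1.
d is a quadratic residue mod p, hence 691 splits in O_K.

split — (691) = 𝔭₁𝔭₂ with 𝔭₁ ≠ 𝔭₂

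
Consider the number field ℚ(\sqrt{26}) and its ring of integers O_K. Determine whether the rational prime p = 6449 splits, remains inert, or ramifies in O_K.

d = 26 ≡ 2 (mod 4), so O_K = ℤ[√26] and disc(K) = 4d = 104.
6449 ∤ 104, so 6449 is unramified.
Compute (26/6449) via Euler: 26^((6449-1)/2) mod 6449 = 1, so (26/6449) = 1.
Legendre symbol 1 ⇒ 6449 is split.

6449 splits in O_K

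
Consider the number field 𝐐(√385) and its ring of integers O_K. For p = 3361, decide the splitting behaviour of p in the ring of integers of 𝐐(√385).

3361 remains inert

d = 385 ≡ 1 (mod 4), so O_K = ℤ[(1+√385)/2] and disc(K) = d = 385.
Since gcd(3361, 385) = 1 the prime 3361 does not ramify.
Legendre symbol by Euler's criterion: (385/3361) ≡ 385^1680 ≡ 3360 (mod 3361), i.e. (385/3361) = -1.
d is a non-residue mod p, hence 3361 remains inert in O_K.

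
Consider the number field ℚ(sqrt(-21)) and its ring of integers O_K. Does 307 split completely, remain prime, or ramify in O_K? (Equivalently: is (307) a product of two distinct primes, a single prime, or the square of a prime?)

splits completely

-21 mod 4 = 3, hence disc K = 4·(-21) = -84 and O_K = ℤ[√-21].
307 ∤ -84, so 307 is unramified.
Legendre symbol by Euler's criterion: (-21/307) ≡ (-21)^153 ≡ 1 (mod 307), i.e. (-21/307) = 1.
(-21/307) = 1, so 307 splits.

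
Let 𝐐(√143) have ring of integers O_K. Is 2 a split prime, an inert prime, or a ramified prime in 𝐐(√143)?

ramified

d = 143 ≡ 3 (mod 4), so O_K = ℤ[√143] and disc(K) = 4d = 572.
2 divides disc(K) = 572, so 2 ramifies.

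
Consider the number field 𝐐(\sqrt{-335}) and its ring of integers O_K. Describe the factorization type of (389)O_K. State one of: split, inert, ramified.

split — (389) = 𝔭₁𝔭₂ with 𝔭₁ ≠ 𝔭₂

-335 mod 4 = 1, hence disc K = -335 and O_K = ℤ[(1+√-335)/2].
389 ∤ -335, so 389 is unramified.
(-335/389) = 54^194 mod 389 = 1, giving Legendre symbol 1.
Legendre symbol 1 ⇒ 389 is split.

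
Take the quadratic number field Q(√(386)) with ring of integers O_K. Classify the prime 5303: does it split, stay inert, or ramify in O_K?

Since 386 ≢ 1 mod 4, the ring of integers is ℤ[√386] with discriminant 4·386 = 1544.
disc(K) = 1544 is not divisible by 5303; 5303 is unramified.
Euler's criterion: 386^2651 mod 5303 = 1. Thus (386|5303) = 1.
Legendre symbol 1 ⇒ 5303 is split.

split — (5303) = 𝔭₁𝔭₂ with 𝔭₁ ≠ 𝔭₂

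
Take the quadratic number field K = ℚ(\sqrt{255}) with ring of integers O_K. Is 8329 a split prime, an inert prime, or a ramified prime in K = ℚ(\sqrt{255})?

d = 255 ≡ 3 (mod 4), so O_K = ℤ[√255] and disc(K) = 4d = 1020.
Since gcd(8329, 1020) = 1 the prime 8329 does not ramify.
Euler's criterion: 255^4164 mod 8329 = 1. Thus (255|8329) = 1.
Legendre symbol 1 ⇒ 8329 is split.

8329 splits in O_K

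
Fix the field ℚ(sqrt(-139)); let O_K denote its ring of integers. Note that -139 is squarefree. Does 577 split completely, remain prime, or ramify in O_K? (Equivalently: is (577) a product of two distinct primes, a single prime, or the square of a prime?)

Since -139 ≡ 1 mod 4, the ring of integers is ℤ[(1+√-139)/2] with discriminant -139.
Since gcd(577, -139) = 1 the prime 577 does not ramify.
Legendre symbol by Euler's criterion: (-139/577) ≡ (-139)^288 ≡ 576 (mod 577), i.e. (-139/577) = -1.
d is a non-residue mod p, hence 577 remains inert in O_K.

remains prime (inert)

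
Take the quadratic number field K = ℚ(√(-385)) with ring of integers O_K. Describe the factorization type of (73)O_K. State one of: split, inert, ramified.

inert — (73) stays prime in O_K

-385 mod 4 = 3, hence disc K = 4·(-385) = -1540 and O_K = ℤ[√-385].
73 ∤ -1540, so 73 is unramified.
Legendre symbol by Euler's criterion: (-385/73) ≡ (-385)^36 ≡ 72 (mod 73), i.e. (-385/73) = -1.
Legendre symbol -1 ⇒ 73 is inert.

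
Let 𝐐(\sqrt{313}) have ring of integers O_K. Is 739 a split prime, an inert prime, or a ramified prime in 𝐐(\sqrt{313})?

Since 313 ≡ 1 mod 4, the ring of integers is ℤ[(1+√313)/2] with discriminant 313.
739 ∤ 313, so 739 is unramified.
Legendre symbol by Euler's criterion: (313/739) ≡ 313^369 ≡ 1 (mod 739), i.e. (313/739) = 1.
d is a quadratic residue mod p, hence 739 splits in O_K.

splits completely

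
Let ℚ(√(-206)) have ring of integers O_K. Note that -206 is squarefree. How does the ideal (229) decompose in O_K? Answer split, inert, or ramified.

inert

-206 mod 4 = 2, hence disc K = 4·(-206) = -824 and O_K = ℤ[√-206].
229 ∤ -824, so 229 is unramified.
Compute (-206/229) via Euler: 23^((229-1)/2) mod 229 = 228, so (-206/229) = -1.
Legendre symbol -1 ⇒ 229 is inert.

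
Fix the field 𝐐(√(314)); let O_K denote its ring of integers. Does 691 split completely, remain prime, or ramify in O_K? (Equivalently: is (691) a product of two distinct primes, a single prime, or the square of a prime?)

314 mod 4 = 2, hence disc K = 4·314 = 1256 and O_K = ℤ[√314].
Since gcd(691, 1256) = 1 the prime 691 does not ramify.
Compute (314/691) via Euler: 314^((691-1)/2) mod 691 = 1, so (314/691) = 1.
Legendre symbol 1 ⇒ 691 is split.

split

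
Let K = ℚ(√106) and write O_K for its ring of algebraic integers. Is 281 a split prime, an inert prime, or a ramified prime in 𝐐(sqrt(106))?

106 mod 4 = 2, hence disc K = 4·106 = 424 and O_K = ℤ[√106].
281 ∤ 424, so 281 is unramified.
Legendre symbol by Euler's criterion: (106/281) ≡ 106^140 ≡ 1 (mod 281), i.e. (106/281) = 1.
(106/281) = 1, so 281 splits.

split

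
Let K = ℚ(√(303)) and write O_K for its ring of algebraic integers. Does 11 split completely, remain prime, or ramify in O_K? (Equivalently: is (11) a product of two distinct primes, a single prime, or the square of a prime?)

inert — (11) stays prime in O_K

303 mod 4 = 3, hence disc K = 4·303 = 1212 and O_K = ℤ[√303].
disc(K) = 1212 is not divisible by 11; 11 is unramified.
Euler's criterion: 303^5 mod 11 = 10. Thus (303|11) = -1.
(303/11) = -1, so 11 is inert.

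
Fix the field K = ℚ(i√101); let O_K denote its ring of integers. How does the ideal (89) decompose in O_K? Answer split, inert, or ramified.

inert — (89) stays prime in O_K

Since -101 ≢ 1 mod 4, the ring of integers is ℤ[√-101] with discriminant 4·(-101) = -404.
Since gcd(89, -404) = 1 the prime 89 does not ramify.
Legendre symbol by Euler's criterion: (-101/89) ≡ (-101)^44 ≡ 88 (mod 89), i.e. (-101/89) = -1.
d is a non-residue mod p, hence 89 remains inert in O_K.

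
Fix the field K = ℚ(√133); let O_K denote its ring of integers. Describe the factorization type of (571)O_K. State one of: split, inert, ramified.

split

133 mod 4 = 1, hence disc K = 133 and O_K = ℤ[(1+√133)/2].
Since gcd(571, 133) = 1 the prime 571 does not ramify.
Compute (133/571) via Euler: 133^((571-1)/2) mod 571 = 1, so (133/571) = 1.
(133/571) = 1, so 571 splits.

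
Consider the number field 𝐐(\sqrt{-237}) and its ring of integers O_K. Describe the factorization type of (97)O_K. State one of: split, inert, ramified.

p splits

Since -237 ≢ 1 mod 4, the ring of integers is ℤ[√-237] with discriminant 4·(-237) = -948.
97 ∤ -948, so 97 is unramified.
Euler's criterion: (-237)^48 mod 97 = 1. Thus (-237|97) = 1.
d is a quadratic residue mod p, hence 97 splits in O_K.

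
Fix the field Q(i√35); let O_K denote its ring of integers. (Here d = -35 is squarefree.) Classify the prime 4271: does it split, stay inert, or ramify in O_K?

Since -35 ≡ 1 mod 4, the ring of integers is ℤ[(1+√-35)/2] with discriminant -35.
Since gcd(4271, -35) = 1 the prime 4271 does not ramify.
Compute (-35/4271) via Euler: 4236^((4271-1)/2) mod 4271 = 1, so (-35/4271) = 1.
(-35/4271) = 1, so 4271 splits.

4271 splits in O_K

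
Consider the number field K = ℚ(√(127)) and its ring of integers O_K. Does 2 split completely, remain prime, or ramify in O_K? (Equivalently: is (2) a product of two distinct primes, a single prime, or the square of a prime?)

Since 127 ≢ 1 mod 4, the ring of integers is ℤ[√127] with discriminant 4·127 = 508.
2 divides disc(K) = 508, so 2 ramifies.

2 is ramified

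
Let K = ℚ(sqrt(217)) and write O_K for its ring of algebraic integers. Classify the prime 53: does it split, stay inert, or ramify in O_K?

inert — (53) stays prime in O_K

Since 217 ≡ 1 mod 4, the ring of integers is ℤ[(1+√217)/2] with discriminant 217.
53 ∤ 217, so 53 is unramified.
Compute (217/53) via Euler: 5^((53-1)/2) mod 53 = 52, so (217/53) = -1.
(217/53) = -1, so 53 is inert.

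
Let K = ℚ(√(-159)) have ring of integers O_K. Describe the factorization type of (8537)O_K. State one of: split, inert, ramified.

d = -159 ≡ 1 (mod 4), so O_K = ℤ[(1+√-159)/2] and disc(K) = d = -159.
8537 ∤ -159, so 8537 is unramified.
Legendre symbol by Euler's criterion: (-159/8537) ≡ (-159)^4268 ≡ 8536 (mod 8537), i.e. (-159/8537) = -1.
(-159/8537) = -1, so 8537 is inert.

inert — (8537) stays prime in O_K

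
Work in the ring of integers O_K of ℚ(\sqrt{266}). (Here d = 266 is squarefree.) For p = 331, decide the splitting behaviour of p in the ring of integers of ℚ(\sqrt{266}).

331 splits in O_K

d = 266 ≡ 2 (mod 4), so O_K = ℤ[√266] and disc(K) = 4d = 1064.
331 ∤ 1064, so 331 is unramified.
Legendre symbol by Euler's criterion: (266/331) ≡ 266^165 ≡ 1 (mod 331), i.e. (266/331) = 1.
d is a quadratic residue mod p, hence 331 splits in O_K.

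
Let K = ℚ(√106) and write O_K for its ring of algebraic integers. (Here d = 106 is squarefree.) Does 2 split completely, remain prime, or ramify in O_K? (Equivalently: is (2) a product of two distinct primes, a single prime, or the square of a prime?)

2 is ramified

d = 106 ≡ 2 (mod 4), so O_K = ℤ[√106] and disc(K) = 4d = 424.
Ramification test: 2 | 424. The prime 2 ramifies in K.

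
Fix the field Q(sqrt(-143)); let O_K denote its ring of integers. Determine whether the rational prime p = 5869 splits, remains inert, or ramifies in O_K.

split

d = -143 ≡ 1 (mod 4), so O_K = ℤ[(1+√-143)/2] and disc(K) = d = -143.
disc(K) = -143 is not divisible by 5869; 5869 is unramified.
Compute (-143/5869) via Euler: 5726^((5869-1)/2) mod 5869 = 1, so (-143/5869) = 1.
(-143/5869) = 1, so 5869 splits.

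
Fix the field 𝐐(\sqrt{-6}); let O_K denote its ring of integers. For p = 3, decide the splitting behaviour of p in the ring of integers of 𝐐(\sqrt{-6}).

-6 mod 4 = 2, hence disc K = 4·(-6) = -24 and O_K = ℤ[√-6].
Ramification test: 3 | -24. The prime 3 ramifies in K.

ramifies in O_K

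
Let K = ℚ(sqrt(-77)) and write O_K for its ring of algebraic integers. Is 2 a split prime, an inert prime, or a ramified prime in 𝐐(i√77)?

d = -77 ≡ 3 (mod 4), so O_K = ℤ[√-77] and disc(K) = 4d = -308.
Ramification test: 2 | -308. The prime 2 ramifies in K.

ramified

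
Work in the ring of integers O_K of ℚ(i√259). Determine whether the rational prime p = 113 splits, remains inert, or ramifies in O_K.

inert

Since -259 ≡ 1 mod 4, the ring of integers is ℤ[(1+√-259)/2] with discriminant -259.
113 ∤ -259, so 113 is unramified.
Legendre symbol by Euler's criterion: (-259/113) ≡ (-259)^56 ≡ 112 (mod 113), i.e. (-259/113) = -1.
d is a non-residue mod p, hence 113 remains inert in O_K.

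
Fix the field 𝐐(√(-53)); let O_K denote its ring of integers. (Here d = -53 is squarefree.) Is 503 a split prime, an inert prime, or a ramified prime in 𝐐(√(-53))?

-53 mod 4 = 3, hence disc K = 4·(-53) = -212 and O_K = ℤ[√-53].
Since gcd(503, -212) = 1 the prime 503 does not ramify.
(-53/503) = 450^251 mod 503 = 1, giving Legendre symbol 1.
d is a quadratic residue mod p, hence 503 splits in O_K.

503 splits in O_K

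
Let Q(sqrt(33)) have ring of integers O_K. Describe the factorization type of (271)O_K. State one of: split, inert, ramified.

remains prime (inert)

d = 33 ≡ 1 (mod 4), so O_K = ℤ[(1+√33)/2] and disc(K) = d = 33.
Since gcd(271, 33) = 1 the prime 271 does not ramify.
Compute (33/271) via Euler: 33^((271-1)/2) mod 271 = 270, so (33/271) = -1.
(33/271) = -1, so 271 is inert.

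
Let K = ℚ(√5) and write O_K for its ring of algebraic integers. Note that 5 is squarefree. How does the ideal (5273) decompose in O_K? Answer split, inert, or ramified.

inert — (5273) stays prime in O_K

5 mod 4 = 1, hence disc K = 5 and O_K = ℤ[(1+√5)/2].
5273 ∤ 5, so 5273 is unramified.
(5/5273) = 5^2636 mod 5273 = 5272, giving Legendre symbol -1.
Legendre symbol -1 ⇒ 5273 is inert.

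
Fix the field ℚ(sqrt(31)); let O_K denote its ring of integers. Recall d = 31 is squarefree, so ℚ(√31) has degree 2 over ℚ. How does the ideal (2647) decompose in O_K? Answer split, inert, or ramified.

2647 splits in O_K

31 mod 4 = 3, hence disc K = 4·31 = 124 and O_K = ℤ[√31].
2647 ∤ 124, so 2647 is unramified.
Compute (31/2647) via Euler: 31^((2647-1)/2) mod 2647 = 1, so (31/2647) = 1.
Legendre symbol 1 ⇒ 2647 is split.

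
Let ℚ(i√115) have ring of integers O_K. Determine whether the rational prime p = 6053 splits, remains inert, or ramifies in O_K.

-115 mod 4 = 1, hence disc K = -115 and O_K = ℤ[(1+√-115)/2].
6053 ∤ -115, so 6053 is unramified.
Euler's criterion: (-115)^3026 mod 6053 = 6052. Thus (-115|6053) = -1.
d is a non-residue mod p, hence 6053 remains inert in O_K.

6053 remains inert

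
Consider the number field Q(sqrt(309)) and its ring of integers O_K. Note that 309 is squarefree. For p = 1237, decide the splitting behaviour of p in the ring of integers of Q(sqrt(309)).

p splits

Since 309 ≡ 1 mod 4, the ring of integers is ℤ[(1+√309)/2] with discriminant 309.
Since gcd(1237, 309) = 1 the prime 1237 does not ramify.
Legendre symbol by Euler's criterion: (309/1237) ≡ 309^618 ≡ 1 (mod 1237), i.e. (309/1237) = 1.
Legendre symbol 1 ⇒ 1237 is split.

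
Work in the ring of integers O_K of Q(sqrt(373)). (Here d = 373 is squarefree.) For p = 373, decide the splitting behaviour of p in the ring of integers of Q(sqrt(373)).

Since 373 ≡ 1 mod 4, the ring of integers is ℤ[(1+√373)/2] with discriminant 373.
Ramification test: 373 | 373. The prime 373 ramifies in K.

373 is ramified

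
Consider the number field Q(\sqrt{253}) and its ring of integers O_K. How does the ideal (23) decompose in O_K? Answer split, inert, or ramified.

ramifies in O_K

253 mod 4 = 1, hence disc K = 253 and O_K = ℤ[(1+√253)/2].
disc(K) = 253 = 23·11, so p = 23 is ramified.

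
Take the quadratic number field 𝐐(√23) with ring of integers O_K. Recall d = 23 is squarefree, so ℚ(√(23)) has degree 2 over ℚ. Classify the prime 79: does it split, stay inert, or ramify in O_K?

d = 23 ≡ 3 (mod 4), so O_K = ℤ[√23] and disc(K) = 4d = 92.
disc(K) = 92 is not divisible by 79; 79 is unramified.
Euler's criterion: 23^39 mod 79 = 1. Thus (23|79) = 1.
d is a quadratic residue mod p, hence 79 splits in O_K.

79 splits in O_K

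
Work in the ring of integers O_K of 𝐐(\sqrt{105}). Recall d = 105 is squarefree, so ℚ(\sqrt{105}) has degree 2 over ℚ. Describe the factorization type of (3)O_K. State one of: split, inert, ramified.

ramified — (3) = 𝔭²

105 mod 4 = 1, hence disc K = 105 and O_K = ℤ[(1+√105)/2].
Ramification test: 3 | 105. The prime 3 ramifies in K.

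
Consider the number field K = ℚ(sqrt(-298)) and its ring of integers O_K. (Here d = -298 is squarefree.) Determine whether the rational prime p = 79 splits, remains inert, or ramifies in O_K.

split — (79) = 𝔭₁𝔭₂ with 𝔭₁ ≠ 𝔭₂

Since -298 ≢ 1 mod 4, the ring of integers is ℤ[√-298] with discriminant 4·(-298) = -1192.
Since gcd(79, -1192) = 1 the prime 79 does not ramify.
Legendre symbol by Euler's criterion: (-298/79) ≡ (-298)^39 ≡ 1 (mod 79), i.e. (-298/79) = 1.
d is a quadratic residue mod p, hence 79 splits in O_K.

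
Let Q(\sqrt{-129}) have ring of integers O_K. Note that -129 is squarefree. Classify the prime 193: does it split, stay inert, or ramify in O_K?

Since -129 ≢ 1 mod 4, the ring of integers is ℤ[√-129] with discriminant 4·(-129) = -516.
disc(K) = -516 is not divisible by 193; 193 is unramified.
(-129/193) = 64^96 mod 193 = 1, giving Legendre symbol 1.
Legendre symbol 1 ⇒ 193 is split.

split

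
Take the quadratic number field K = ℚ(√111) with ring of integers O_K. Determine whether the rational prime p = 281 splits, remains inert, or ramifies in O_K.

split

Since 111 ≢ 1 mod 4, the ring of integers is ℤ[√111] with discriminant 4·111 = 444.
281 ∤ 444, so 281 is unramified.
Legendre symbol by Euler's criterion: (111/281) ≡ 111^140 ≡ 1 (mod 281), i.e. (111/281) = 1.
Legendre symbol 1 ⇒ 281 is split.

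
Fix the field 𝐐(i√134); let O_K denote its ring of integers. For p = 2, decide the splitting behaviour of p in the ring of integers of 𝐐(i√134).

-134 mod 4 = 2, hence disc K = 4·(-134) = -536 and O_K = ℤ[√-134].
Ramification test: 2 | -536. The prime 2 ramifies in K.

2 is ramified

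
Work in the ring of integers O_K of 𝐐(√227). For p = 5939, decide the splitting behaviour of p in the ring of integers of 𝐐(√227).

d = 227 ≡ 3 (mod 4), so O_K = ℤ[√227] and disc(K) = 4d = 908.
disc(K) = 908 is not divisible by 5939; 5939 is unramified.
(227/5939) = 227^2969 mod 5939 = 1, giving Legendre symbol 1.
d is a quadratic residue mod p, hence 5939 splits in O_K.

split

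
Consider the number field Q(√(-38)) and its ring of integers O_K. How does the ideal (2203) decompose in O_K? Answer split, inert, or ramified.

-38 mod 4 = 2, hence disc K = 4·(-38) = -152 and O_K = ℤ[√-38].
Since gcd(2203, -152) = 1 the prime 2203 does not ramify.
Compute (-38/2203) via Euler: 2165^((2203-1)/2) mod 2203 = 1, so (-38/2203) = 1.
Legendre symbol 1 ⇒ 2203 is split.

split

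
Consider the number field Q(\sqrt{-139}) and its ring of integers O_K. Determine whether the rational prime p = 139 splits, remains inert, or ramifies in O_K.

ramified — (139) = 𝔭²

d = -139 ≡ 1 (mod 4), so O_K = ℤ[(1+√-139)/2] and disc(K) = d = -139.
Ramification test: 139 | -139. The prime 139 ramifies in K.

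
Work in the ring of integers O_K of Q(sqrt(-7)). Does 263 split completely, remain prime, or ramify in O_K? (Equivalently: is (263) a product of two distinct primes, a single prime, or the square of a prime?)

-7 mod 4 = 1, hence disc K = -7 and O_K = ℤ[(1+√-7)/2].
263 ∤ -7, so 263 is unramified.
(-7/263) = 256^131 mod 263 = 1, giving Legendre symbol 1.
d is a quadratic residue mod p, hence 263 splits in O_K.

split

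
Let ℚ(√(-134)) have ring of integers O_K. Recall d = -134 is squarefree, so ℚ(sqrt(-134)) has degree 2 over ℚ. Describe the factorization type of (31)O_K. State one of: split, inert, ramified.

d = -134 ≡ 2 (mod 4), so O_K = ℤ[√-134] and disc(K) = 4d = -536.
Since gcd(31, -536) = 1 the prime 31 does not ramify.
Compute (-134/31) via Euler: 21^((31-1)/2) mod 31 = 30, so (-134/31) = -1.
(-134/31) = -1, so 31 is inert.

inert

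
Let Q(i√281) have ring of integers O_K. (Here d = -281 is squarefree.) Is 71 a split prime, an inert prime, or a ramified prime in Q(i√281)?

splits completely

-281 mod 4 = 3, hence disc K = 4·(-281) = -1124 and O_K = ℤ[√-281].
disc(K) = -1124 is not divisible by 71; 71 is unramified.
Compute (-281/71) via Euler: 3^((71-1)/2) mod 71 = 1, so (-281/71) = 1.
d is a quadratic residue mod p, hence 71 splits in O_K.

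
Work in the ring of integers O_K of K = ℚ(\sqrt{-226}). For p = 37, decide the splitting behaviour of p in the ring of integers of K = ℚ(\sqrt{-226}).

split

-226 mod 4 = 2, hence disc K = 4·(-226) = -904 and O_K = ℤ[√-226].
disc(K) = -904 is not divisible by 37; 37 is unramified.
(-226/37) = 33^18 mod 37 = 1, giving Legendre symbol 1.
Legendre symbol 1 ⇒ 37 is split.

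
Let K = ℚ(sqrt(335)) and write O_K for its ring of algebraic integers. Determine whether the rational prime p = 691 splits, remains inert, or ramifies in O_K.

691 remains inert

d = 335 ≡ 3 (mod 4), so O_K = ℤ[√335] and disc(K) = 4d = 1340.
disc(K) = 1340 is not divisible by 691; 691 is unramified.
(335/691) = 335^345 mod 691 = 690, giving Legendre symbol -1.
Legendre symbol -1 ⇒ 691 is inert.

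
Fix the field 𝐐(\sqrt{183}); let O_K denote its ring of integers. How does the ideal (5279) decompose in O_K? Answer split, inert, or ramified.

d = 183 ≡ 3 (mod 4), so O_K = ℤ[√183] and disc(K) = 4d = 732.
Since gcd(5279, 732) = 1 the prime 5279 does not ramify.
Compute (183/5279) via Euler: 183^((5279-1)/2) mod 5279 = 5278, so (183/5279) = -1.
(183/5279) = -1, so 5279 is inert.

5279 remains inert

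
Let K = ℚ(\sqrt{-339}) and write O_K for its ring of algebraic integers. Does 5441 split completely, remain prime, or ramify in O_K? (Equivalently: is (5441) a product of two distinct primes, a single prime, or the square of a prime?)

p splits

Since -339 ≡ 1 mod 4, the ring of integers is ℤ[(1+√-339)/2] with discriminant -339.
disc(K) = -339 is not divisible by 5441; 5441 is unramified.
(-339/5441) = 5102^2720 mod 5441 = 1, giving Legendre symbol 1.
d is a quadratic residue mod p, hence 5441 splits in O_K.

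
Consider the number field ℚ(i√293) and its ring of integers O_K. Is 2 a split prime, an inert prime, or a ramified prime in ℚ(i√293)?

-293 mod 4 = 3, hence disc K = 4·(-293) = -1172 and O_K = ℤ[√-293].
2 divides disc(K) = -1172, so 2 ramifies.

2 is ramified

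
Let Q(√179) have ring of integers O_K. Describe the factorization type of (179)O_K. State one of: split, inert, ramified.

p ramifies

Since 179 ≢ 1 mod 4, the ring of integers is ℤ[√179] with discriminant 4·179 = 716.
Ramification test: 179 | 716. The prime 179 ramifies in K.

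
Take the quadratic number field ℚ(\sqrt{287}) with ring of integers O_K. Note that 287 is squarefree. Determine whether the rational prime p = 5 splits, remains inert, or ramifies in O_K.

p is inert

Since 287 ≢ 1 mod 4, the ring of integers is ℤ[√287] with discriminant 4·287 = 1148.
5 ∤ 1148, so 5 is unramified.
(287/5) = 2^2 mod 5 = 4, giving Legendre symbol -1.
(287/5) = -1, so 5 is inert.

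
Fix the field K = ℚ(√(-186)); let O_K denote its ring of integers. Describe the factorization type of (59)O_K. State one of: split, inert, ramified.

inert

Since -186 ≢ 1 mod 4, the ring of integers is ℤ[√-186] with discriminant 4·(-186) = -744.
59 ∤ -744, so 59 is unramified.
(-186/59) = 50^29 mod 59 = 58, giving Legendre symbol -1.
Legendre symbol -1 ⇒ 59 is inert.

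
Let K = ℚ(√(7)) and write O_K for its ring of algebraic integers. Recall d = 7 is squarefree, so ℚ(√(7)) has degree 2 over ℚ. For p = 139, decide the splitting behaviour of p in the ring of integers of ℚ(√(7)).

splits completely

7 mod 4 = 3, hence disc K = 4·7 = 28 and O_K = ℤ[√7].
Since gcd(139, 28) = 1 the prime 139 does not ramify.
Legendre symbol by Euler's criterion: (7/139) ≡ 7^69 ≡ 1 (mod 139), i.e. (7/139) = 1.
(7/139) = 1, so 139 splits.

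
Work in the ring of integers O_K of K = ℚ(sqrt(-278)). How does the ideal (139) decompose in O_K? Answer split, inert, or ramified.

Since -278 ≢ 1 mod 4, the ring of integers is ℤ[√-278] with discriminant 4·(-278) = -1112.
Ramification test: 139 | -1112. The prime 139 ramifies in K.

ramified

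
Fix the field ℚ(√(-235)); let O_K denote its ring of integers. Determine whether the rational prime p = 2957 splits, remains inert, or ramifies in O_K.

Since -235 ≡ 1 mod 4, the ring of integers is ℤ[(1+√-235)/2] with discriminant -235.
Since gcd(2957, -235) = 1 the prime 2957 does not ramify.
Compute (-235/2957) via Euler: 2722^((2957-1)/2) mod 2957 = 1, so (-235/2957) = 1.
(-235/2957) = 1, so 2957 splits.

splits completely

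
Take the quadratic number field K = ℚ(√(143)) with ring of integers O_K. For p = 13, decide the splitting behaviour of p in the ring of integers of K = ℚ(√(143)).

ramifies in O_K

143 mod 4 = 3, hence disc K = 4·143 = 572 and O_K = ℤ[√143].
Ramification test: 13 | 572. The prime 13 ramifies in K.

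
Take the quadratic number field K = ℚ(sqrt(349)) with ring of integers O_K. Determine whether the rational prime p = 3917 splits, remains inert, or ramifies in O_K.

3917 splits in O_K

349 mod 4 = 1, hence disc K = 349 and O_K = ℤ[(1+√349)/2].
disc(K) = 349 is not divisible by 3917; 3917 is unramified.
Legendre symbol by Euler's criterion: (349/3917) ≡ 349^1958 ≡ 1 (mod 3917), i.e. (349/3917) = 1.
Legendre symbol 1 ⇒ 3917 is split.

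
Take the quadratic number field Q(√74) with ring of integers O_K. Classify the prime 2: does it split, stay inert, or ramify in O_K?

74 mod 4 = 2, hence disc K = 4·74 = 296 and O_K = ℤ[√74].
2 divides disc(K) = 296, so 2 ramifies.

ramified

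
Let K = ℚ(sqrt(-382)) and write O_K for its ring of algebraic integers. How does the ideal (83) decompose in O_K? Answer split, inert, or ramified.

Since -382 ≢ 1 mod 4, the ring of integers is ℤ[√-382] with discriminant 4·(-382) = -1528.
disc(K) = -1528 is not divisible by 83; 83 is unramified.
Euler's criterion: (-382)^41 mod 83 = 1. Thus (-382|83) = 1.
(-382/83) = 1, so 83 splits.

83 splits in O_K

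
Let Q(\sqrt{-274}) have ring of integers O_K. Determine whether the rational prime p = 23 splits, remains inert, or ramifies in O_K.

-274 mod 4 = 2, hence disc K = 4·(-274) = -1096 and O_K = ℤ[√-274].
Since gcd(23, -1096) = 1 the prime 23 does not ramify.
Legendre symbol by Euler's criterion: (-274/23) ≡ (-274)^11 ≡ 1 (mod 23), i.e. (-274/23) = 1.
(-274/23) = 1, so 23 splits.

23 splits in O_K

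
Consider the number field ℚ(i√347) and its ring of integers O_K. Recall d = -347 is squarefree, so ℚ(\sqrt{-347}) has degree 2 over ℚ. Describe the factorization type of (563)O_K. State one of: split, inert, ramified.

inert — (563) stays prime in O_K

-347 mod 4 = 1, hence disc K = -347 and O_K = ℤ[(1+√-347)/2].
Since gcd(563, -347) = 1 the prime 563 does not ramify.
Legendre symbol by Euler's criterion: (-347/563) ≡ (-347)^281 ≡ 562 (mod 563), i.e. (-347/563) = -1.
(-347/563) = -1, so 563 is inert.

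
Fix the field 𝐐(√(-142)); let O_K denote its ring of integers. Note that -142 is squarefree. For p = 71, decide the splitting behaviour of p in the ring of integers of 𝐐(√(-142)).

Since -142 ≢ 1 mod 4, the ring of integers is ℤ[√-142] with discriminant 4·(-142) = -568.
Ramification test: 71 | -568. The prime 71 ramifies in K.

ramified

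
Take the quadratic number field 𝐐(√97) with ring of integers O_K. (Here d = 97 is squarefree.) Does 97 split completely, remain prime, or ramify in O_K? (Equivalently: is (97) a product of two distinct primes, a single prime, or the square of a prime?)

97 is ramified

97 mod 4 = 1, hence disc K = 97 and O_K = ℤ[(1+√97)/2].
Ramification test: 97 | 97. The prime 97 ramifies in K.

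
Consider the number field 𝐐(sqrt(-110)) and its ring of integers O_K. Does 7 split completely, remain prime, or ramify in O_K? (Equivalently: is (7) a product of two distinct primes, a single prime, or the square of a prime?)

-110 mod 4 = 2, hence disc K = 4·(-110) = -440 and O_K = ℤ[√-110].
disc(K) = -440 is not divisible by 7; 7 is unramified.
Legendre symbol by Euler's criterion: (-110/7) ≡ (-110)^3 ≡ 1 (mod 7), i.e. (-110/7) = 1.
Legendre symbol 1 ⇒ 7 is split.

p splits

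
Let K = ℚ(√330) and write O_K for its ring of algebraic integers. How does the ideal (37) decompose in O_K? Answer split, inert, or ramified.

37 splits in O_K

d = 330 ≡ 2 (mod 4), so O_K = ℤ[√330] and disc(K) = 4d = 1320.
disc(K) = 1320 is not divisible by 37; 37 is unramified.
Euler's criterion: 330^18 mod 37 = 1. Thus (330|37) = 1.
(330/37) = 1, so 37 splits.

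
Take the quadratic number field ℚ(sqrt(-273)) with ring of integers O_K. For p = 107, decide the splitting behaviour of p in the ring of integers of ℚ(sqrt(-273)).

d = -273 ≡ 3 (mod 4), so O_K = ℤ[√-273] and disc(K) = 4d = -1092.
Since gcd(107, -1092) = 1 the prime 107 does not ramify.
Legendre symbol by Euler's criterion: (-273/107) ≡ (-273)^53 ≡ 1 (mod 107), i.e. (-273/107) = 1.
Legendre symbol 1 ⇒ 107 is split.

split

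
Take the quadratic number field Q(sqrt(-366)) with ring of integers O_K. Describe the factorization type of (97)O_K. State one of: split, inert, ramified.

d = -366 ≡ 2 (mod 4), so O_K = ℤ[√-366] and disc(K) = 4d = -1464.
97 ∤ -1464, so 97 is unramified.
(-366/97) = 22^48 mod 97 = 1, giving Legendre symbol 1.
(-366/97) = 1, so 97 splits.

p splits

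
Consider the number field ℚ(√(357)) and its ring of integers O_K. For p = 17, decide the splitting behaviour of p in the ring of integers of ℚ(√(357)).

p ramifies

Since 357 ≡ 1 mod 4, the ring of integers is ℤ[(1+√357)/2] with discriminant 357.
disc(K) = 357 = 17·21, so p = 17 is ramified.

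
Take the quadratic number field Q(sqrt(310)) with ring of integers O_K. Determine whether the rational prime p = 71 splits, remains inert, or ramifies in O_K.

310 mod 4 = 2, hence disc K = 4·310 = 1240 and O_K = ℤ[√310].
disc(K) = 1240 is not divisible by 71; 71 is unramified.
Legendre symbol by Euler's criterion: (310/71) ≡ 310^35 ≡ 70 (mod 71), i.e. (310/71) = -1.
(310/71) = -1, so 71 is inert.

inert — (71) stays prime in O_K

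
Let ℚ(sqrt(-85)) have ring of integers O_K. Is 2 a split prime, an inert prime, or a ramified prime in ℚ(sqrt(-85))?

ramifies in O_K

-85 mod 4 = 3, hence disc K = 4·(-85) = -340 and O_K = ℤ[√-85].
2 divides disc(K) = -340, so 2 ramifies.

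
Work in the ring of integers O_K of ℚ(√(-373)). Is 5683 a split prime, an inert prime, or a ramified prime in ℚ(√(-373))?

5683 remains inert

-373 mod 4 = 3, hence disc K = 4·(-373) = -1492 and O_K = ℤ[√-373].
disc(K) = -1492 is not divisible by 5683; 5683 is unramified.
(-373/5683) = 5310^2841 mod 5683 = 5682, giving Legendre symbol -1.
d is a non-residue mod p, hence 5683 remains inert in O_K.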